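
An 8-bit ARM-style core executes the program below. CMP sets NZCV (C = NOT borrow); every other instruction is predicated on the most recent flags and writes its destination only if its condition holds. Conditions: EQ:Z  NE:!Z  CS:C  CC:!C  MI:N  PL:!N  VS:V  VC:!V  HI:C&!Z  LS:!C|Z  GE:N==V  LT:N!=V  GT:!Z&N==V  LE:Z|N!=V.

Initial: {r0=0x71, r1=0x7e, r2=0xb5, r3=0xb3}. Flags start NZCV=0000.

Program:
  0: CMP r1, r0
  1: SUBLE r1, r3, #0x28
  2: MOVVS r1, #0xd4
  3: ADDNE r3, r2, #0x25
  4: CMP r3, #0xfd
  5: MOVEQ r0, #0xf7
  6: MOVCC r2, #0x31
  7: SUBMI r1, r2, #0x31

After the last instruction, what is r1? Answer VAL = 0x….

VAL = 0x00

[0] flags=0010 → (cmp)
[1] flags=0010 LE?F → skip
[2] flags=0010 VS?F → skip
[3] flags=0010 NE?T → r3=0xda
[4] flags=1000 → (cmp)
[5] flags=1000 EQ?F → skip
[6] flags=1000 CC?T → r2=0x31
[7] flags=1000 MI?T → r1=0x00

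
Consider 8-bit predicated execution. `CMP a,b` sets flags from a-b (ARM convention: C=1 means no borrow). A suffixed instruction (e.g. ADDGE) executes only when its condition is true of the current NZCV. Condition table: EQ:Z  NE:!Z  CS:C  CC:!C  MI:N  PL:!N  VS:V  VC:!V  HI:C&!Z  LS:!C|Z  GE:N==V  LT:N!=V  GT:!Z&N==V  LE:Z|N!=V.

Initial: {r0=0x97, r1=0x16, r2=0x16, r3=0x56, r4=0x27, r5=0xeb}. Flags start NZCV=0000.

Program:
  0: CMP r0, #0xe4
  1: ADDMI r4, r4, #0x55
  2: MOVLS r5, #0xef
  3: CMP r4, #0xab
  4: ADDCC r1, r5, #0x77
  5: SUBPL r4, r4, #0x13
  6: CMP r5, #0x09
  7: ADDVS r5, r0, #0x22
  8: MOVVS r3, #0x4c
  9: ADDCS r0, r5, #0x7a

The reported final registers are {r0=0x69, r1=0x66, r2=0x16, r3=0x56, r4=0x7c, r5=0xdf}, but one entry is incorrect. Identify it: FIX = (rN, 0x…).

FIX = (r5, 0xef)

0: ✓ CMP  NZCV=1000
1: ✓ ADDMI  r4←0x7c
2: ✓ MOVLS  r5←0xef
3: ✓ CMP  NZCV=1001
4: ✓ ADDCC  r1←0x66
5: · SUBPL
6: ✓ CMP  NZCV=1010
7: · ADDVS
8: · MOVVS
9: ✓ ADDCS  r0←0x69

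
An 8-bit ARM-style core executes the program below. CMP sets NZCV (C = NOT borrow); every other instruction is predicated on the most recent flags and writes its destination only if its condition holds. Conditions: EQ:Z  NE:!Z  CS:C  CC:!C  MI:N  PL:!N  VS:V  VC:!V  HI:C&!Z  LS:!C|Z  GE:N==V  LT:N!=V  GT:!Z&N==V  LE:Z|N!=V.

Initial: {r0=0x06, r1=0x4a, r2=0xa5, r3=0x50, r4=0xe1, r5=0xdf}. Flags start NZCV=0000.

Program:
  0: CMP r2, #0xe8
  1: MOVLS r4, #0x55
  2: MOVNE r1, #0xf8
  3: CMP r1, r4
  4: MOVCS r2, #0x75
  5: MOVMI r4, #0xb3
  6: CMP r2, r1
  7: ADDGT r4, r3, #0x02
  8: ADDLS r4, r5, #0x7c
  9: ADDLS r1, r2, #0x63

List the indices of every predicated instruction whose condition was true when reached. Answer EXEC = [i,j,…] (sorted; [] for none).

EXEC = [1,2,4,5,7,8,9]

[0] flags=1000 → (cmp)
[1] flags=1000 LS?T → r4=0x55
[2] flags=1000 NE?T → r1=0xf8
[3] flags=1010 → (cmp)
[4] flags=1010 CS?T → r2=0x75
[5] flags=1010 MI?T → r4=0xb3
[6] flags=0000 → (cmp)
[7] flags=0000 GT?T → r4=0x52
[8] flags=0000 LS?T → r4=0x5b
[9] flags=0000 LS?T → r1=0xd8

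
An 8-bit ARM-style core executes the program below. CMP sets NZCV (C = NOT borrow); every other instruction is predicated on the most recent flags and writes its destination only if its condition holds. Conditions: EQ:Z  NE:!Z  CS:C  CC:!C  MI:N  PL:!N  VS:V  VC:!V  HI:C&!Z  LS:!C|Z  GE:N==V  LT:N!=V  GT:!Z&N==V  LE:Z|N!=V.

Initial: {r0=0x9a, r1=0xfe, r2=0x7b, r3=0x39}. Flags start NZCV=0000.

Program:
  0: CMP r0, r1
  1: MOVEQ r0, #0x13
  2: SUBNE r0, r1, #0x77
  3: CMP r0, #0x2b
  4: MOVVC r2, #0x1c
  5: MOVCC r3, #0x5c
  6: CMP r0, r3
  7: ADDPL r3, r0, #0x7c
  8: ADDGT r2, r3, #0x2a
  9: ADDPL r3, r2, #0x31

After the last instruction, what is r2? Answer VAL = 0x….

[0] flags=1000 → (cmp)
[1] flags=1000 EQ?F → skip
[2] flags=1000 NE?T → r0=0x87
[3] flags=0011 → (cmp)
[4] flags=0011 VC?F → skip
[5] flags=0011 CC?F → skip
[6] flags=0011 → (cmp)
[7] flags=0011 PL?T → r3=0x03
[8] flags=0011 GT?F → skip
[9] flags=0011 PL?T → r3=0xac

VAL = 0x7b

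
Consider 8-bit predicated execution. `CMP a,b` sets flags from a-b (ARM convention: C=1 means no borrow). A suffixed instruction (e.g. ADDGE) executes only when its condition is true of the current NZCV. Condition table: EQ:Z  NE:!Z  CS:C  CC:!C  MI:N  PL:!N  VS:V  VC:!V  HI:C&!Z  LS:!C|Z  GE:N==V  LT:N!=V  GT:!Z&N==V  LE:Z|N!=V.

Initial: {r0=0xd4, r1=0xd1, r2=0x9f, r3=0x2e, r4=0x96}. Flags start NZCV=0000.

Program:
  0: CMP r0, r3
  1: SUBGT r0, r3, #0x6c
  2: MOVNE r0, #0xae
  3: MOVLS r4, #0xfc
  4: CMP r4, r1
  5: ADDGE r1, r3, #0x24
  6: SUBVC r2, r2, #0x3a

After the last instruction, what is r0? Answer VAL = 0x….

VAL = 0xae

0: ✓ CMP  NZCV=1010
1: · SUBGT
2: ✓ MOVNE  r0←0xae
3: · MOVLS
4: ✓ CMP  NZCV=1000
5: · ADDGE
6: ✓ SUBVC  r2←0x65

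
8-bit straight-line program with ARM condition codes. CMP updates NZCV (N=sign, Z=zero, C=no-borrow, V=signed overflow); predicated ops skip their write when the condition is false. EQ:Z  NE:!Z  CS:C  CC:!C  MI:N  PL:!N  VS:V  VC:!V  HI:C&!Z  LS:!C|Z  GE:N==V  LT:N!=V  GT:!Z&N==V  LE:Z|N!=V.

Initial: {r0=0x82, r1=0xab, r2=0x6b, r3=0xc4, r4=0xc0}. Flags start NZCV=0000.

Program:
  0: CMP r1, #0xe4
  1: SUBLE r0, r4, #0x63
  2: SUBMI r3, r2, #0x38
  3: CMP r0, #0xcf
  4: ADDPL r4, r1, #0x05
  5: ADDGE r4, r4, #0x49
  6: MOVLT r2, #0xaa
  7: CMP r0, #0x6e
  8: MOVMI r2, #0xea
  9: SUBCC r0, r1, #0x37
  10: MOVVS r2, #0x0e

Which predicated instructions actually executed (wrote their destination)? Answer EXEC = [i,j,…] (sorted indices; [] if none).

0: ✓ CMP  NZCV=1000
1: ✓ SUBLE  r0←0x5d
2: ✓ SUBMI  r3←0x33
3: ✓ CMP  NZCV=1001
4: · ADDPL
5: ✓ ADDGE  r4←0x09
6: · MOVLT
7: ✓ CMP  NZCV=1000
8: ✓ MOVMI  r2←0xea
9: ✓ SUBCC  r0←0x74
10: · MOVVS

EXEC = [1,2,5,8,9]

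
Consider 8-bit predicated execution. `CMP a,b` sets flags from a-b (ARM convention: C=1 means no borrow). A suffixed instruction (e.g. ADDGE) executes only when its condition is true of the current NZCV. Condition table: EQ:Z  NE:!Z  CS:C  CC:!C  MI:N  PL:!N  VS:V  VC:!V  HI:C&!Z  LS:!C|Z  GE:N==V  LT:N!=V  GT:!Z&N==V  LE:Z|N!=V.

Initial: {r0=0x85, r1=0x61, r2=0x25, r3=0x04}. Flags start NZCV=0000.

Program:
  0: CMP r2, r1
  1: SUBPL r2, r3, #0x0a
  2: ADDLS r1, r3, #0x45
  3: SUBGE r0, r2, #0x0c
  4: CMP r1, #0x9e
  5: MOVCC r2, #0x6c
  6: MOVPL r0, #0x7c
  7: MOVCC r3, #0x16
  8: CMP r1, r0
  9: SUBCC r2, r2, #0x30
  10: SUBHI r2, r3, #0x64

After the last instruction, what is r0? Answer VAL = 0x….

VAL = 0x85

[0] flags=1000 → (cmp)
[1] flags=1000 PL?F → skip
[2] flags=1000 LS?T → r1=0x49
[3] flags=1000 GE?F → skip
[4] flags=1001 → (cmp)
[5] flags=1001 CC?T → r2=0x6c
[6] flags=1001 PL?F → skip
[7] flags=1001 CC?T → r3=0x16
[8] flags=1001 → (cmp)
[9] flags=1001 CC?T → r2=0x3c
[10] flags=1001 HI?F → skip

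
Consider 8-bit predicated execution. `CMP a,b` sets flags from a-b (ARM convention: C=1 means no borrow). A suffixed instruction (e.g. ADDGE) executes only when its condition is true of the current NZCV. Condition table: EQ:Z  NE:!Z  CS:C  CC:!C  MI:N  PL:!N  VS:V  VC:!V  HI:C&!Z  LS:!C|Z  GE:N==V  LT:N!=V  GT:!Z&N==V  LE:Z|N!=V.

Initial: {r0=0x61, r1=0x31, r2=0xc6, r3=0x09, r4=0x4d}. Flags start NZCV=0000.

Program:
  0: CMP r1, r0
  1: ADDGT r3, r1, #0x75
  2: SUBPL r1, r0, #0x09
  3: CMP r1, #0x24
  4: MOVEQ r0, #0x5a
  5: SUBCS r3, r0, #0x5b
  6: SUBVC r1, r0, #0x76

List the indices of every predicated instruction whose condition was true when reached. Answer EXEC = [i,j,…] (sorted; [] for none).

0: ✓ CMP  NZCV=1000
1: · ADDGT
2: · SUBPL
3: ✓ CMP  NZCV=0010
4: · MOVEQ
5: ✓ SUBCS  r3←0x06
6: ✓ SUBVC  r1←0xeb

EXEC = [5,6]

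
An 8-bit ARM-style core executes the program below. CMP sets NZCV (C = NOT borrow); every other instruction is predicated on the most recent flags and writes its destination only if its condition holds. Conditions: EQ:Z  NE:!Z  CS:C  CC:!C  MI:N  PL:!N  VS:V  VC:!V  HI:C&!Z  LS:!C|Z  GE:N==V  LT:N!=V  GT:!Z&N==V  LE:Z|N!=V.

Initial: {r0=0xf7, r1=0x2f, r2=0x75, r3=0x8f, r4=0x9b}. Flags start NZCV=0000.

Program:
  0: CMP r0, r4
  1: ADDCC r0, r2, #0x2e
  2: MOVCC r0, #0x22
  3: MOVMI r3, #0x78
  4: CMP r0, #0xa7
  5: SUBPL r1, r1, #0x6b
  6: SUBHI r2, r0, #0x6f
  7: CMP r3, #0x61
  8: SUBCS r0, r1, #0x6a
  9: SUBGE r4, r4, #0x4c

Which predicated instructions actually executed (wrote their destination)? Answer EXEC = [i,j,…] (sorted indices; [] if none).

[0] flags=0010 → (cmp)
[1] flags=0010 CC?F → skip
[2] flags=0010 CC?F → skip
[3] flags=0010 MI?F → skip
[4] flags=0010 → (cmp)
[5] flags=0010 PL?T → r1=0xc4
[6] flags=0010 HI?T → r2=0x88
[7] flags=0011 → (cmp)
[8] flags=0011 CS?T → r0=0x5a
[9] flags=0011 GE?F → skip

EXEC = [5,6,8]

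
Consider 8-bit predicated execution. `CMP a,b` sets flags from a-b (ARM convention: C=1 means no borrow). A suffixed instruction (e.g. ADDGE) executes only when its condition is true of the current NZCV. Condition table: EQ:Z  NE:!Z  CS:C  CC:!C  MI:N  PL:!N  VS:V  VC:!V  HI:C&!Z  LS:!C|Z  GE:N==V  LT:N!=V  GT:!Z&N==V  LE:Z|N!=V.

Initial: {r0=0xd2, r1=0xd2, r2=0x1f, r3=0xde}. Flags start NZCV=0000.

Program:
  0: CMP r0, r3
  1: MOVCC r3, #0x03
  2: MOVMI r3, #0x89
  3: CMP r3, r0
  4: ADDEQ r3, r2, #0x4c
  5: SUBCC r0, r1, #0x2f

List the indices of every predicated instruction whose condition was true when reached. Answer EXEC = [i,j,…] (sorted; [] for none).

EXEC = [1,2,5]

0: ✓ CMP  NZCV=1000
1: ✓ MOVCC  r3←0x03
2: ✓ MOVMI  r3←0x89
3: ✓ CMP  NZCV=1000
4: · ADDEQ
5: ✓ SUBCC  r0←0xa3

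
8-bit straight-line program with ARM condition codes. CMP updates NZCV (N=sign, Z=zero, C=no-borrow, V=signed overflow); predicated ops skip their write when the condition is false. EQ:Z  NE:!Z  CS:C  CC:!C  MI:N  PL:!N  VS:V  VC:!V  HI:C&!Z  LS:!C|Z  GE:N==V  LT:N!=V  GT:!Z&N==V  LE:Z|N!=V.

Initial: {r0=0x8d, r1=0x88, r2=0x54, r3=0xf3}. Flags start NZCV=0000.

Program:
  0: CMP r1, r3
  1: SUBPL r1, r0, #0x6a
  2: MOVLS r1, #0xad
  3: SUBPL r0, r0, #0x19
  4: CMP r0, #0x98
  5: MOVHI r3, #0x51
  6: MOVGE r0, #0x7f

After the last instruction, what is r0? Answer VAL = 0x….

VAL = 0x8d

0: ✓ CMP  NZCV=1000
1: · SUBPL
2: ✓ MOVLS  r1←0xad
3: · SUBPL
4: ✓ CMP  NZCV=1000
5: · MOVHI
6: · MOVGE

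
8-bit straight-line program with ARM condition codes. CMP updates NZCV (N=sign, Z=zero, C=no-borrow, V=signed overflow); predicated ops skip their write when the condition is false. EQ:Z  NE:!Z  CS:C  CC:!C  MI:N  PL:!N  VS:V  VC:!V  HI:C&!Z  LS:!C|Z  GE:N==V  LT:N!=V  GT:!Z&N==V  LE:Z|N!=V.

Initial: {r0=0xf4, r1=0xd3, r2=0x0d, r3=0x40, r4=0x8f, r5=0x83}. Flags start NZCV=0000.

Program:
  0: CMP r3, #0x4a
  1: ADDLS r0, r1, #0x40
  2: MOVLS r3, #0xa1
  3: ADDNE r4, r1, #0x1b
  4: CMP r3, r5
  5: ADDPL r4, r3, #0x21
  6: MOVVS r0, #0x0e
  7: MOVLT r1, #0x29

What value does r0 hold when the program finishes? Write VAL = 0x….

0: ✓ CMP  NZCV=1000
1: ✓ ADDLS  r0←0x13
2: ✓ MOVLS  r3←0xa1
3: ✓ ADDNE  r4←0xee
4: ✓ CMP  NZCV=0010
5: ✓ ADDPL  r4←0xc2
6: · MOVVS
7: · MOVLT

VAL = 0x13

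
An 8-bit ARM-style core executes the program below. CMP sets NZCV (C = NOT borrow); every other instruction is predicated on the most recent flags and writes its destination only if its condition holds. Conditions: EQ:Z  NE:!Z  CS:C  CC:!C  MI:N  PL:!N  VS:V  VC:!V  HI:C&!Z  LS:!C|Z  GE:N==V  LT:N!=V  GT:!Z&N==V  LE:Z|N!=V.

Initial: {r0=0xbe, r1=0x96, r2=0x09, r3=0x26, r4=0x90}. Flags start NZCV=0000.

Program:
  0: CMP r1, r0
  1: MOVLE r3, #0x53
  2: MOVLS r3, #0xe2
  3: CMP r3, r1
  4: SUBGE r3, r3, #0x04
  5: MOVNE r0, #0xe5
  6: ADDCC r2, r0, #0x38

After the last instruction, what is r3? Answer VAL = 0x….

[0] flags=1000 → (cmp)
[1] flags=1000 LE?T → r3=0x53
[2] flags=1000 LS?T → r3=0xe2
[3] flags=0010 → (cmp)
[4] flags=0010 GE?T → r3=0xde
[5] flags=0010 NE?T → r0=0xe5
[6] flags=0010 CC?F → skip

VAL = 0xde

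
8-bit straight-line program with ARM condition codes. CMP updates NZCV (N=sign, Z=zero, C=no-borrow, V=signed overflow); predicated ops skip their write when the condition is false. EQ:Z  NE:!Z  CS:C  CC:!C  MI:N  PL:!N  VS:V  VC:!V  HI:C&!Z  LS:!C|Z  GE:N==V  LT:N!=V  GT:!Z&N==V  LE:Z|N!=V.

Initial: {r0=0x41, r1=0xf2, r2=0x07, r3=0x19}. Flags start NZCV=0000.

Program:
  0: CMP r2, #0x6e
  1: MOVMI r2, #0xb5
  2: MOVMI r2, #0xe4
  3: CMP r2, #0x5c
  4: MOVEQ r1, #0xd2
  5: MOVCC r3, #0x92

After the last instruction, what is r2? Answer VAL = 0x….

VAL = 0xe4

[0] flags=1000 → (cmp)
[1] flags=1000 MI?T → r2=0xb5
[2] flags=1000 MI?T → r2=0xe4
[3] flags=1010 → (cmp)
[4] flags=1010 EQ?F → skip
[5] flags=1010 CC?F → skip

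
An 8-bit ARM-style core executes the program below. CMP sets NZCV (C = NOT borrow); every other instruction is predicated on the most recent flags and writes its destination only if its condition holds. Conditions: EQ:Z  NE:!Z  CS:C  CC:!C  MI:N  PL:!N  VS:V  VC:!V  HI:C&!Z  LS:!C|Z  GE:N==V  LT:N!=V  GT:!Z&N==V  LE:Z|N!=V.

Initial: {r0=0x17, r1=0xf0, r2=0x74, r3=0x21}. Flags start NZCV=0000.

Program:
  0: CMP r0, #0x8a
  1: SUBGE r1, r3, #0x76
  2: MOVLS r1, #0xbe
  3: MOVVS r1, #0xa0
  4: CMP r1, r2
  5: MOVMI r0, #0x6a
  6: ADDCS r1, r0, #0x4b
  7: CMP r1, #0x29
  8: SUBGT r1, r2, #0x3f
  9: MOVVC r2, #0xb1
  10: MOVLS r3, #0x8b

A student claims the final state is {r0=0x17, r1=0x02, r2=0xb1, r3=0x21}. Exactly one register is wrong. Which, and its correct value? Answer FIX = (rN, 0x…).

FIX = (r1, 0x35)

0: ✓ CMP  NZCV=1001
1: ✓ SUBGE  r1←0xab
2: ✓ MOVLS  r1←0xbe
3: ✓ MOVVS  r1←0xa0
4: ✓ CMP  NZCV=0011
5: · MOVMI
6: ✓ ADDCS  r1←0x62
7: ✓ CMP  NZCV=0010
8: ✓ SUBGT  r1←0x35
9: ✓ MOVVC  r2←0xb1
10: · MOVLS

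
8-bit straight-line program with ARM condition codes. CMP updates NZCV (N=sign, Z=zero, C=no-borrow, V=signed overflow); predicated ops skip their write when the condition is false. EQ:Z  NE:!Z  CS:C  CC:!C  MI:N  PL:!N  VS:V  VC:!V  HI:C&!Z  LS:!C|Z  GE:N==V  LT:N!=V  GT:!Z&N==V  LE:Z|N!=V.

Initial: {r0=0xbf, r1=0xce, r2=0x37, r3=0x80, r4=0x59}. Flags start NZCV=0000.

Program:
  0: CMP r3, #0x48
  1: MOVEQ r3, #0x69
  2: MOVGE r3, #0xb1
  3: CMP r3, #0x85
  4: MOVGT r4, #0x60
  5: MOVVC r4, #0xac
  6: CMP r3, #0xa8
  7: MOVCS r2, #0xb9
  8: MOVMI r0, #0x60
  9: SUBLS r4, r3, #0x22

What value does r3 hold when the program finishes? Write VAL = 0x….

0: ✓ CMP  NZCV=0011
1: · MOVEQ
2: · MOVGE
3: ✓ CMP  NZCV=1000
4: · MOVGT
5: ✓ MOVVC  r4←0xac
6: ✓ CMP  NZCV=1000
7: · MOVCS
8: ✓ MOVMI  r0←0x60
9: ✓ SUBLS  r4←0x5e

VAL = 0x80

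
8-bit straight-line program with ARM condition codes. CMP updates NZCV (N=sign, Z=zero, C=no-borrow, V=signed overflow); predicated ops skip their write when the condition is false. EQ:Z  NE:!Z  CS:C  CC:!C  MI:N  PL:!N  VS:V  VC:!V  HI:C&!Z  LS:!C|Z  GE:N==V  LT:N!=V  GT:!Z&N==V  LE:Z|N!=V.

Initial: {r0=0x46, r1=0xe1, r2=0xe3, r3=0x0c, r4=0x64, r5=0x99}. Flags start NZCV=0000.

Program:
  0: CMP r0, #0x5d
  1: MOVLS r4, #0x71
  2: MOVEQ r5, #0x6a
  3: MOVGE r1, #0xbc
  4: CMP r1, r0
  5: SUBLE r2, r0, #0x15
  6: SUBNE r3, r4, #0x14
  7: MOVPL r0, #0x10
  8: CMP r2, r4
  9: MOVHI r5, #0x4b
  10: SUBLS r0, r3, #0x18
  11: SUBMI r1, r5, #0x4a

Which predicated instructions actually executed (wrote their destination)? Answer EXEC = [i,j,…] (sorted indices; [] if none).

EXEC = [1,5,6,10,11]

0: ✓ CMP  NZCV=1000
1: ✓ MOVLS  r4←0x71
2: · MOVEQ
3: · MOVGE
4: ✓ CMP  NZCV=1010
5: ✓ SUBLE  r2←0x31
6: ✓ SUBNE  r3←0x5d
7: · MOVPL
8: ✓ CMP  NZCV=1000
9: · MOVHI
10: ✓ SUBLS  r0←0x45
11: ✓ SUBMI  r1←0x4f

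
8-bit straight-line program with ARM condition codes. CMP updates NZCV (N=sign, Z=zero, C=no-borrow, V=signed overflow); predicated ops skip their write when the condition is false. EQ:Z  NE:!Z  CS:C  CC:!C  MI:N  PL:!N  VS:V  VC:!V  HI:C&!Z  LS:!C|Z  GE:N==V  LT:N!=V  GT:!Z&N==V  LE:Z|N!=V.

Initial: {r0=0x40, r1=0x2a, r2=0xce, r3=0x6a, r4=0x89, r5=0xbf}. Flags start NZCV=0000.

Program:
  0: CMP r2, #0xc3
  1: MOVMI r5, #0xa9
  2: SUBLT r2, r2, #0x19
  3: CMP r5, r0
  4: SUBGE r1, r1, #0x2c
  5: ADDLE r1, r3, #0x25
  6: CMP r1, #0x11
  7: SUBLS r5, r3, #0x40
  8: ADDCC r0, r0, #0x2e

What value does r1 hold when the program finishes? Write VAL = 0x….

VAL = 0x8f

[0] flags=0010 → (cmp)
[1] flags=0010 MI?F → skip
[2] flags=0010 LT?F → skip
[3] flags=0011 → (cmp)
[4] flags=0011 GE?F → skip
[5] flags=0011 LE?T → r1=0x8f
[6] flags=0011 → (cmp)
[7] flags=0011 LS?F → skip
[8] flags=0011 CC?F → skip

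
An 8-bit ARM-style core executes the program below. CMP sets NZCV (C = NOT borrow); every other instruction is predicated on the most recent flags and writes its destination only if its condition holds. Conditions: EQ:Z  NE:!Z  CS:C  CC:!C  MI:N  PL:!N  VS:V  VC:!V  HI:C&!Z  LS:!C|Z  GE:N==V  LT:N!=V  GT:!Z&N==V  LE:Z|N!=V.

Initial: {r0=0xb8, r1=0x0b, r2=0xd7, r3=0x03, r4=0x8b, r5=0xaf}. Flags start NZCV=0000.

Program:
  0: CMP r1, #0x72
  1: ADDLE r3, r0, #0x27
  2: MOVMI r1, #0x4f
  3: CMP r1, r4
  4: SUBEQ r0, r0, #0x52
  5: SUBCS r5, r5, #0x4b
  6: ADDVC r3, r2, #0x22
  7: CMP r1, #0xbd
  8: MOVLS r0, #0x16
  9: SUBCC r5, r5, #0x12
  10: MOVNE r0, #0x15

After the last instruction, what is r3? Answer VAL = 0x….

0: ✓ CMP  NZCV=1000
1: ✓ ADDLE  r3←0xdf
2: ✓ MOVMI  r1←0x4f
3: ✓ CMP  NZCV=1001
4: · SUBEQ
5: · SUBCS
6: · ADDVC
7: ✓ CMP  NZCV=1001
8: ✓ MOVLS  r0←0x16
9: ✓ SUBCC  r5←0x9d
10: ✓ MOVNE  r0←0x15

VAL = 0xdf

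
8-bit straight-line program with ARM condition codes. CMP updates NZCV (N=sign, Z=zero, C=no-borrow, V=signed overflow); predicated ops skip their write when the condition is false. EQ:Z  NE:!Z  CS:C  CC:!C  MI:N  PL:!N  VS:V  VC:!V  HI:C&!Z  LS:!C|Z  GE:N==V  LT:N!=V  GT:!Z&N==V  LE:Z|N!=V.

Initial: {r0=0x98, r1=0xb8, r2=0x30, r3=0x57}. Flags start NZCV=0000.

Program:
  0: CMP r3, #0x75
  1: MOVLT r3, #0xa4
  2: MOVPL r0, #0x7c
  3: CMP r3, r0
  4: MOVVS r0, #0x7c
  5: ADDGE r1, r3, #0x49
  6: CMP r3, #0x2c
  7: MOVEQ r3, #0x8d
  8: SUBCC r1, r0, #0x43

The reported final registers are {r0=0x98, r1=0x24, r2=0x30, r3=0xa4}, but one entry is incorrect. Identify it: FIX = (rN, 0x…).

FIX = (r1, 0xed)

0: ✓ CMP  NZCV=1000
1: ✓ MOVLT  r3←0xa4
2: · MOVPL
3: ✓ CMP  NZCV=0010
4: · MOVVS
5: ✓ ADDGE  r1←0xed
6: ✓ CMP  NZCV=0011
7: · MOVEQ
8: · SUBCC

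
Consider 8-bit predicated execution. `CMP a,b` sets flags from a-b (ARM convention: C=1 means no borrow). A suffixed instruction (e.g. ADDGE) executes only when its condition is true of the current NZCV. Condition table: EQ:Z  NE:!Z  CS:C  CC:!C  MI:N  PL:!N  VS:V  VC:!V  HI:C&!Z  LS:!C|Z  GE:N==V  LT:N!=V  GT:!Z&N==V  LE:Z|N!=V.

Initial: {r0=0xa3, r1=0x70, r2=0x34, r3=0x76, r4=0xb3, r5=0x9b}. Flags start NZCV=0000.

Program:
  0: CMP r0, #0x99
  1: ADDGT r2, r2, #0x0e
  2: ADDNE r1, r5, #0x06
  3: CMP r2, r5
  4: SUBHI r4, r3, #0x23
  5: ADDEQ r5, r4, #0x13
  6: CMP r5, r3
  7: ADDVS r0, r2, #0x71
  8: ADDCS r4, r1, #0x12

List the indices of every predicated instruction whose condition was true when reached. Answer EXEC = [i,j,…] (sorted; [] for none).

EXEC = [1,2,7,8]

[0] flags=0010 → (cmp)
[1] flags=0010 GT?T → r2=0x42
[2] flags=0010 NE?T → r1=0xa1
[3] flags=1001 → (cmp)
[4] flags=1001 HI?F → skip
[5] flags=1001 EQ?F → skip
[6] flags=0011 → (cmp)
[7] flags=0011 VS?T → r0=0xb3
[8] flags=0011 CS?T → r4=0xb3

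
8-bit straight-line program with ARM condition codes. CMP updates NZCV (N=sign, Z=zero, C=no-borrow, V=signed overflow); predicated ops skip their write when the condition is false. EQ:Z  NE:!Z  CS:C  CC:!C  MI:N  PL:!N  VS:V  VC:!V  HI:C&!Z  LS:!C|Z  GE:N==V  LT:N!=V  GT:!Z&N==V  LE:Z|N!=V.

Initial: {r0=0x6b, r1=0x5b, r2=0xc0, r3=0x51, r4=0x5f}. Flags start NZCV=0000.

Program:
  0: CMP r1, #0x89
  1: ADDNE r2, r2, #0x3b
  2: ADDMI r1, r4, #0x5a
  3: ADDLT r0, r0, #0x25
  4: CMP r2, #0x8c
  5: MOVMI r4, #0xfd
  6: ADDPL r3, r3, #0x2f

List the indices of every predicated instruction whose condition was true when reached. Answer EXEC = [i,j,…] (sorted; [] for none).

[0] flags=1001 → (cmp)
[1] flags=1001 NE?T → r2=0xfb
[2] flags=1001 MI?T → r1=0xb9
[3] flags=1001 LT?F → skip
[4] flags=0010 → (cmp)
[5] flags=0010 MI?F → skip
[6] flags=0010 PL?T → r3=0x80

EXEC = [1,2,6]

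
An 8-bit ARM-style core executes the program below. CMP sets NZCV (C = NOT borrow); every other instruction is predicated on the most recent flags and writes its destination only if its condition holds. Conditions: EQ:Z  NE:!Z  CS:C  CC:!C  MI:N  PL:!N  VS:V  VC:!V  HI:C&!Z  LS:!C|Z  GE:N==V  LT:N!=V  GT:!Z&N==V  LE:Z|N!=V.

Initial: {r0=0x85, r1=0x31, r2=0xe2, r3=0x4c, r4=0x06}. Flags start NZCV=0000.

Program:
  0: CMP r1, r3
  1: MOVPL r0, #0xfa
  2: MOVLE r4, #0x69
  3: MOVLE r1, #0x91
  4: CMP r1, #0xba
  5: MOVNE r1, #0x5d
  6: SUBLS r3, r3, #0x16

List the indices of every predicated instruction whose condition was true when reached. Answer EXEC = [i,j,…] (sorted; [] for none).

EXEC = [2,3,5,6]

[0] flags=1000 → (cmp)
[1] flags=1000 PL?F → skip
[2] flags=1000 LE?T → r4=0x69
[3] flags=1000 LE?T → r1=0x91
[4] flags=1000 → (cmp)
[5] flags=1000 NE?T → r1=0x5d
[6] flags=1000 LS?T → r3=0x36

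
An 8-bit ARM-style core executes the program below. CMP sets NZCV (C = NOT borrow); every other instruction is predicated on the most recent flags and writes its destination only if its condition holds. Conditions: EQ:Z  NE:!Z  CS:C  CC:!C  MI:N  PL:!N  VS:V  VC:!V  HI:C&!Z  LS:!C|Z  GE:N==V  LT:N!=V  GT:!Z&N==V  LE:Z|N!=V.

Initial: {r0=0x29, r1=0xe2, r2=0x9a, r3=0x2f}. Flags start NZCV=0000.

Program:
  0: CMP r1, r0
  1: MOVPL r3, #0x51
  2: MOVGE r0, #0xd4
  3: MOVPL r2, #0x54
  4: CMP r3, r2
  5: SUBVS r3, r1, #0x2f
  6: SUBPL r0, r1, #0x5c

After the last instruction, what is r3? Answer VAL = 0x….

0: ✓ CMP  NZCV=1010
1: · MOVPL
2: · MOVGE
3: · MOVPL
4: ✓ CMP  NZCV=1001
5: ✓ SUBVS  r3←0xb3
6: · SUBPL

VAL = 0xb3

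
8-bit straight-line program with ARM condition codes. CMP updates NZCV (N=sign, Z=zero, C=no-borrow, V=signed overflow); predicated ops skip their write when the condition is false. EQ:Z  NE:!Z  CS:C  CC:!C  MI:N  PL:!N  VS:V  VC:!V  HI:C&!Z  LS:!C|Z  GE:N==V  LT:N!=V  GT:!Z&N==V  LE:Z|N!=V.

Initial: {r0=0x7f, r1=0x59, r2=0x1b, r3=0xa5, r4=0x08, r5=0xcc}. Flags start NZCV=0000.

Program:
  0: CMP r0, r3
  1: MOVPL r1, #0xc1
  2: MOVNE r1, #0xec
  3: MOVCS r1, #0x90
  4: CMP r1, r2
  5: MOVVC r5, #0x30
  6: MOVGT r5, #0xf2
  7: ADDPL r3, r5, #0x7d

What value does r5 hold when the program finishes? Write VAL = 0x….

[0] flags=1001 → (cmp)
[1] flags=1001 PL?F → skip
[2] flags=1001 NE?T → r1=0xec
[3] flags=1001 CS?F → skip
[4] flags=1010 → (cmp)
[5] flags=1010 VC?T → r5=0x30
[6] flags=1010 GT?F → skip
[7] flags=1010 PL?F → skip

VAL = 0x30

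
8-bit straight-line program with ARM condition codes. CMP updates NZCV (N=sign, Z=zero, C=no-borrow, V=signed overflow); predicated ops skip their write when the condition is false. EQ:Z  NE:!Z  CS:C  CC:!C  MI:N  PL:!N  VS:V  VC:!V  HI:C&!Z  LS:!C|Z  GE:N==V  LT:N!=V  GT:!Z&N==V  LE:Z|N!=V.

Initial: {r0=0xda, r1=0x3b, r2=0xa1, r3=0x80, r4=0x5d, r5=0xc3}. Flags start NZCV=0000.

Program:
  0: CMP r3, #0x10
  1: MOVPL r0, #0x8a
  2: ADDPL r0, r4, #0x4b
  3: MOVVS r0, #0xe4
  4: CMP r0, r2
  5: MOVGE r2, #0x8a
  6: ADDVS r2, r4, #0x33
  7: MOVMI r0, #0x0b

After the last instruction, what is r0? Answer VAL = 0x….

VAL = 0xe4

0: ✓ CMP  NZCV=0011
1: ✓ MOVPL  r0←0x8a
2: ✓ ADDPL  r0←0xa8
3: ✓ MOVVS  r0←0xe4
4: ✓ CMP  NZCV=0010
5: ✓ MOVGE  r2←0x8a
6: · ADDVS
7: · MOVMI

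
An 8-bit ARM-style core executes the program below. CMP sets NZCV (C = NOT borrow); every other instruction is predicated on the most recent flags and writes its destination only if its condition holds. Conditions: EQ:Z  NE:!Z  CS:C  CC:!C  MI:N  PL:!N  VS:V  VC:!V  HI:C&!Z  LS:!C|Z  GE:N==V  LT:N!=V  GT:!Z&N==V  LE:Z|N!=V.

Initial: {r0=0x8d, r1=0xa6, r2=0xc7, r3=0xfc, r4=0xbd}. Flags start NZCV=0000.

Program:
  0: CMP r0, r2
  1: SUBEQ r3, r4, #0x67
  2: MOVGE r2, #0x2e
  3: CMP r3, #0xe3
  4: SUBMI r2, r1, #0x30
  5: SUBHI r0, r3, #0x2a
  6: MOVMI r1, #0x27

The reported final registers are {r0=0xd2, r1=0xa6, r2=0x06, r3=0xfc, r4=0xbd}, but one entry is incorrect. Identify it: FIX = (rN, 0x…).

[0] flags=1000 → (cmp)
[1] flags=1000 EQ?F → skip
[2] flags=1000 GE?F → skip
[3] flags=0010 → (cmp)
[4] flags=0010 MI?F → skip
[5] flags=0010 HI?T → r0=0xd2
[6] flags=0010 MI?F → skip

FIX = (r2, 0xc7)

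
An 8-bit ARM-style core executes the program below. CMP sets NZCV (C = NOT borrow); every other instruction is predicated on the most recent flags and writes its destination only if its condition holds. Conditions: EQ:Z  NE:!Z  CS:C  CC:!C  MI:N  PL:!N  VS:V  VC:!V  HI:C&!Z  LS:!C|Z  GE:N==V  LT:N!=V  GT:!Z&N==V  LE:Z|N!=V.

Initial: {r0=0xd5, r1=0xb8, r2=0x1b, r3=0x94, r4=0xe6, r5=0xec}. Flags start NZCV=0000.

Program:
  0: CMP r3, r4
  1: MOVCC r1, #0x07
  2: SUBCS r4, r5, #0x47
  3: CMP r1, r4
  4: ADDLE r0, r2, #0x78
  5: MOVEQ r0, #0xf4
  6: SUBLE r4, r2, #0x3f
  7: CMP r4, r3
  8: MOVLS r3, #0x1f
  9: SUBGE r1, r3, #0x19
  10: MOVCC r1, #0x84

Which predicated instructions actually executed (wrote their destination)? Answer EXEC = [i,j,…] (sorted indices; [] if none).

[0] flags=1000 → (cmp)
[1] flags=1000 CC?T → r1=0x07
[2] flags=1000 CS?F → skip
[3] flags=0000 → (cmp)
[4] flags=0000 LE?F → skip
[5] flags=0000 EQ?F → skip
[6] flags=0000 LE?F → skip
[7] flags=0010 → (cmp)
[8] flags=0010 LS?F → skip
[9] flags=0010 GE?T → r1=0x7b
[10] flags=0010 CC?F → skip

EXEC = [1,9]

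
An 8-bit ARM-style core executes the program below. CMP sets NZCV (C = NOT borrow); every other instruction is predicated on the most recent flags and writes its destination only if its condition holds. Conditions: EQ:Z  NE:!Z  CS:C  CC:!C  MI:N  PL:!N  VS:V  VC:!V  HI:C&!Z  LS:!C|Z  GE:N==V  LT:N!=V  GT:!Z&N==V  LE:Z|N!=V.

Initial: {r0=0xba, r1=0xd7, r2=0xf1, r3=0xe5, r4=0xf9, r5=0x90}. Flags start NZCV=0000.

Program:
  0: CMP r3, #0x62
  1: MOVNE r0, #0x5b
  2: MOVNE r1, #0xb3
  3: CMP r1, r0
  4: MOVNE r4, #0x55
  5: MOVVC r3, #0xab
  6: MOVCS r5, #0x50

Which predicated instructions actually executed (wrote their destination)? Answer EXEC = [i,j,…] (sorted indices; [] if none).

0: ✓ CMP  NZCV=1010
1: ✓ MOVNE  r0←0x5b
2: ✓ MOVNE  r1←0xb3
3: ✓ CMP  NZCV=0011
4: ✓ MOVNE  r4←0x55
5: · MOVVC
6: ✓ MOVCS  r5←0x50

EXEC = [1,2,4,6]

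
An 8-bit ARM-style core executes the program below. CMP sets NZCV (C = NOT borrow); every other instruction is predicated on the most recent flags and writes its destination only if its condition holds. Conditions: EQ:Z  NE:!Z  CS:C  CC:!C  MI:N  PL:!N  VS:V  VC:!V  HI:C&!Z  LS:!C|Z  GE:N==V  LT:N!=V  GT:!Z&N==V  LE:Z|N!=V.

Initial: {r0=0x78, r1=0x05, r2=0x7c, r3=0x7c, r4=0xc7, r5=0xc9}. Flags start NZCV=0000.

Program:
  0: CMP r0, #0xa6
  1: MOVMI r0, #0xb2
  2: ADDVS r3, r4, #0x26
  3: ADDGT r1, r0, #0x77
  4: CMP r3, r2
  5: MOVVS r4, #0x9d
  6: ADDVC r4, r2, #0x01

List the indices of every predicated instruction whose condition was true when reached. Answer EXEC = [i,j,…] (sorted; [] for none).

[0] flags=1001 → (cmp)
[1] flags=1001 MI?T → r0=0xb2
[2] flags=1001 VS?T → r3=0xed
[3] flags=1001 GT?T → r1=0x29
[4] flags=0011 → (cmp)
[5] flags=0011 VS?T → r4=0x9d
[6] flags=0011 VC?F → skip

EXEC = [1,2,3,5]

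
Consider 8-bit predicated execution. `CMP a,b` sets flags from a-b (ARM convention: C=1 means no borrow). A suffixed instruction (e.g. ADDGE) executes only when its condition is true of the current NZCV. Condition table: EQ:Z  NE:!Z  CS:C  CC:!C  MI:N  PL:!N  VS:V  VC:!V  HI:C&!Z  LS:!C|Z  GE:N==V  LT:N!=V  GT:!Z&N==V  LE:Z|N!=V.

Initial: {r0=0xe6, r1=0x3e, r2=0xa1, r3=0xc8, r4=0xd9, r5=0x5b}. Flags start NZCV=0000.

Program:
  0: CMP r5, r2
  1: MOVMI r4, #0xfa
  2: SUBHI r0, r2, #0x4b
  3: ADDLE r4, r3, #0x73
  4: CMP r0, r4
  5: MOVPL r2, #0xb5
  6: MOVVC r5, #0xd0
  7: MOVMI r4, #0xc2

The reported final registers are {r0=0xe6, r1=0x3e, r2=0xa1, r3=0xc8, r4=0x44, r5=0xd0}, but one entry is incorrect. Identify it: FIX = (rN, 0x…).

FIX = (r4, 0xc2)

0: ✓ CMP  NZCV=1001
1: ✓ MOVMI  r4←0xfa
2: · SUBHI
3: · ADDLE
4: ✓ CMP  NZCV=1000
5: · MOVPL
6: ✓ MOVVC  r5←0xd0
7: ✓ MOVMI  r4←0xc2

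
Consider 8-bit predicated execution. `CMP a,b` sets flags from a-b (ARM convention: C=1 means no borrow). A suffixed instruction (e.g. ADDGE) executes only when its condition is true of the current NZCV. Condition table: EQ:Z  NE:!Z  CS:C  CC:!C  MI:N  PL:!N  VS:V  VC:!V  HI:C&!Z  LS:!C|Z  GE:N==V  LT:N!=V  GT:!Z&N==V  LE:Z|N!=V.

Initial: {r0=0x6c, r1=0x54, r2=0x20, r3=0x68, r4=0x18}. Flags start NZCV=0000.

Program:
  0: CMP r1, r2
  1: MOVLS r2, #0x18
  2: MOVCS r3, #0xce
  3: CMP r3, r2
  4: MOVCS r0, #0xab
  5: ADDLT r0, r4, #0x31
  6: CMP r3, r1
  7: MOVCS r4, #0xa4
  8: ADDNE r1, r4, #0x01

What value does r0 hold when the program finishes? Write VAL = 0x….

0: ✓ CMP  NZCV=0010
1: · MOVLS
2: ✓ MOVCS  r3←0xce
3: ✓ CMP  NZCV=1010
4: ✓ MOVCS  r0←0xab
5: ✓ ADDLT  r0←0x49
6: ✓ CMP  NZCV=0011
7: ✓ MOVCS  r4←0xa4
8: ✓ ADDNE  r1←0xa5

VAL = 0x49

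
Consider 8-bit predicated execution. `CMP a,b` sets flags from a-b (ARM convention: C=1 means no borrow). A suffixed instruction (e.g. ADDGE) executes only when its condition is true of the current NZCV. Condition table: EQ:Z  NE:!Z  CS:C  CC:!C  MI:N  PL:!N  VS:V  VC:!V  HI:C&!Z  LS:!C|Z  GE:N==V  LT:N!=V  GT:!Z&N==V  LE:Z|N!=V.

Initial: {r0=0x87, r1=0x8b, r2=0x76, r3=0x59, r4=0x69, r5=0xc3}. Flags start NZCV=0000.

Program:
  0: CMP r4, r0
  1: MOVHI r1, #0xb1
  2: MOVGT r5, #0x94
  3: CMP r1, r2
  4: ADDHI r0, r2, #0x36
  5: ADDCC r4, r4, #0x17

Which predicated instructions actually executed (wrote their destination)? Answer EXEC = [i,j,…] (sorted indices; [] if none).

[0] flags=1001 → (cmp)
[1] flags=1001 HI?F → skip
[2] flags=1001 GT?T → r5=0x94
[3] flags=0011 → (cmp)
[4] flags=0011 HI?T → r0=0xac
[5] flags=0011 CC?F → skip

EXEC = [2,4]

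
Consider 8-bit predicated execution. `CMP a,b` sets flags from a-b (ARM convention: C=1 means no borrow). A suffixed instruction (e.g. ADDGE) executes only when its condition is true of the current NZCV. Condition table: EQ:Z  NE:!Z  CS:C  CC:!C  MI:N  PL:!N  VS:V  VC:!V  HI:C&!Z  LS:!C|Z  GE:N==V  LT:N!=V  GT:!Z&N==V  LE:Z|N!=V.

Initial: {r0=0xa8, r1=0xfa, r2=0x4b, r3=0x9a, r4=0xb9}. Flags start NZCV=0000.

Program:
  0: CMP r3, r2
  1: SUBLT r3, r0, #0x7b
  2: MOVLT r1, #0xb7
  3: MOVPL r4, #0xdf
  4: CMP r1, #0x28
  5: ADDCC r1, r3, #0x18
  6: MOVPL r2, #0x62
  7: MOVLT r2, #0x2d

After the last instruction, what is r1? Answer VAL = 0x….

VAL = 0xb7

[0] flags=0011 → (cmp)
[1] flags=0011 LT?T → r3=0x2d
[2] flags=0011 LT?T → r1=0xb7
[3] flags=0011 PL?T → r4=0xdf
[4] flags=1010 → (cmp)
[5] flags=1010 CC?F → skip
[6] flags=1010 PL?F → skip
[7] flags=1010 LT?T → r2=0x2d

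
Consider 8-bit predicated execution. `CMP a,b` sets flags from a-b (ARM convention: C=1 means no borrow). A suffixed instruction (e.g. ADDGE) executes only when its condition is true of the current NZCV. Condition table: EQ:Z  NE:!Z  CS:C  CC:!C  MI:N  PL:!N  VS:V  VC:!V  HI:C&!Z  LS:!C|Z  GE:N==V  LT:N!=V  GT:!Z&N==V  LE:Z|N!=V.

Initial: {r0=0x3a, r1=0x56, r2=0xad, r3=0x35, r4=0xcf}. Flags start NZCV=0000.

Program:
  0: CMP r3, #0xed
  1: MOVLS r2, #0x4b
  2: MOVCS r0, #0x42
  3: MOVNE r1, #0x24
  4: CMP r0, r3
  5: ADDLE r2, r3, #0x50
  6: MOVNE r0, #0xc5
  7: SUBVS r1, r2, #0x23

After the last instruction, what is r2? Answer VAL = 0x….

0: ✓ CMP  NZCV=0000
1: ✓ MOVLS  r2←0x4b
2: · MOVCS
3: ✓ MOVNE  r1←0x24
4: ✓ CMP  NZCV=0010
5: · ADDLE
6: ✓ MOVNE  r0←0xc5
7: · SUBVS

VAL = 0x4b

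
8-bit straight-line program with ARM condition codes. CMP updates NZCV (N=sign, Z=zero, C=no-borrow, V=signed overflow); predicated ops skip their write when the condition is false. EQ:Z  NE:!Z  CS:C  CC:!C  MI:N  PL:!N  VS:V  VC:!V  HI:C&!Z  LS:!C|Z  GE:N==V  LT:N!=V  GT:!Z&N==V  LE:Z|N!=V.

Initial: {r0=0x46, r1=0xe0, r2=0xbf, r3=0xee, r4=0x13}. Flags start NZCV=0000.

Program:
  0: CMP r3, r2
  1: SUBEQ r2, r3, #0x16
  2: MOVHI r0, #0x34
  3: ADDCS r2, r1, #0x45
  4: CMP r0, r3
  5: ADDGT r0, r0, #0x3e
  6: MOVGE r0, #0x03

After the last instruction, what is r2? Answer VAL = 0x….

VAL = 0x25

0: ✓ CMP  NZCV=0010
1: · SUBEQ
2: ✓ MOVHI  r0←0x34
3: ✓ ADDCS  r2←0x25
4: ✓ CMP  NZCV=0000
5: ✓ ADDGT  r0←0x72
6: ✓ MOVGE  r0←0x03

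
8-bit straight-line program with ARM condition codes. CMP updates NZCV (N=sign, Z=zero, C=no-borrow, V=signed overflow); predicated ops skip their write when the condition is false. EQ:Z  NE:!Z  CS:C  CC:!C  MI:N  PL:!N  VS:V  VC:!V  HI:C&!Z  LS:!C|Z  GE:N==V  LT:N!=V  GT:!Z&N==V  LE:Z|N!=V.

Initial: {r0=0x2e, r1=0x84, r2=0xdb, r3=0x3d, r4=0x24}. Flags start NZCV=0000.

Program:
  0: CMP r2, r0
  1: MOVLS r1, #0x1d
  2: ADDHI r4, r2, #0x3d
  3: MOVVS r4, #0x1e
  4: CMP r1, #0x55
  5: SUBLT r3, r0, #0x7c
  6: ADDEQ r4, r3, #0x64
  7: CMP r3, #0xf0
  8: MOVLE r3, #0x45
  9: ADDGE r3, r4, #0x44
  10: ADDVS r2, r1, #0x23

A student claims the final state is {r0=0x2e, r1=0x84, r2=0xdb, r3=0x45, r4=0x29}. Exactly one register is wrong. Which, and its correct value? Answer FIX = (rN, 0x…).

[0] flags=1010 → (cmp)
[1] flags=1010 LS?F → skip
[2] flags=1010 HI?T → r4=0x18
[3] flags=1010 VS?F → skip
[4] flags=0011 → (cmp)
[5] flags=0011 LT?T → r3=0xb2
[6] flags=0011 EQ?F → skip
[7] flags=1000 → (cmp)
[8] flags=1000 LE?T → r3=0x45
[9] flags=1000 GE?F → skip
[10] flags=1000 VS?F → skip

FIX = (r4, 0x18)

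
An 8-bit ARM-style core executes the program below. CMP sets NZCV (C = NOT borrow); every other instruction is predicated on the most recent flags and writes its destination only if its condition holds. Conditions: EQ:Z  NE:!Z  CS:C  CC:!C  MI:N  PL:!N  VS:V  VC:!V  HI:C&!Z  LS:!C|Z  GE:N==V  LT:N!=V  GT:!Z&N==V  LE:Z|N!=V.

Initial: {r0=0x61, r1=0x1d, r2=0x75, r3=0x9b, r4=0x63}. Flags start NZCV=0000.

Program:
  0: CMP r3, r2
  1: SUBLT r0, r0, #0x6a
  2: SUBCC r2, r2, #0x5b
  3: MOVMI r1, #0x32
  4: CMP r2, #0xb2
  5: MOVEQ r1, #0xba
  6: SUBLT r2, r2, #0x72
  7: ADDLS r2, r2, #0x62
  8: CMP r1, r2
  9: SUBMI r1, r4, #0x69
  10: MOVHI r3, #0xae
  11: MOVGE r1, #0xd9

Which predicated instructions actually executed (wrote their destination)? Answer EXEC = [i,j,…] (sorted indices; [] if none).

[0] flags=0011 → (cmp)
[1] flags=0011 LT?T → r0=0xf7
[2] flags=0011 CC?F → skip
[3] flags=0011 MI?F → skip
[4] flags=1001 → (cmp)
[5] flags=1001 EQ?F → skip
[6] flags=1001 LT?F → skip
[7] flags=1001 LS?T → r2=0xd7
[8] flags=0000 → (cmp)
[9] flags=0000 MI?F → skip
[10] flags=0000 HI?F → skip
[11] flags=0000 GE?T → r1=0xd9

EXEC = [1,7,11]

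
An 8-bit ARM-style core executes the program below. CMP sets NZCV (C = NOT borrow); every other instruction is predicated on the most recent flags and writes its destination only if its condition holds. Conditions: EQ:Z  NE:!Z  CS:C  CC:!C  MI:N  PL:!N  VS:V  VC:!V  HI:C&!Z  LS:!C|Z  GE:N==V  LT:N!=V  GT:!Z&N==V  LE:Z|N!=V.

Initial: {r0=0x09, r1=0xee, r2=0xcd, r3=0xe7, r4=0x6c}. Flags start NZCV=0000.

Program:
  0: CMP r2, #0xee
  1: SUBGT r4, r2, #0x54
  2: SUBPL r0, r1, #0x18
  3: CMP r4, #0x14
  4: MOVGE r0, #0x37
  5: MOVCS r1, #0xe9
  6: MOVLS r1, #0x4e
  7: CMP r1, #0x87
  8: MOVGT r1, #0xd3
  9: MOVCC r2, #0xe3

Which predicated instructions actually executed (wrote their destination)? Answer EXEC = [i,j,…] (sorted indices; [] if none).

EXEC = [4,5,8]

0: ✓ CMP  NZCV=1000
1: · SUBGT
2: · SUBPL
3: ✓ CMP  NZCV=0010
4: ✓ MOVGE  r0←0x37
5: ✓ MOVCS  r1←0xe9
6: · MOVLS
7: ✓ CMP  NZCV=0010
8: ✓ MOVGT  r1←0xd3
9: · MOVCC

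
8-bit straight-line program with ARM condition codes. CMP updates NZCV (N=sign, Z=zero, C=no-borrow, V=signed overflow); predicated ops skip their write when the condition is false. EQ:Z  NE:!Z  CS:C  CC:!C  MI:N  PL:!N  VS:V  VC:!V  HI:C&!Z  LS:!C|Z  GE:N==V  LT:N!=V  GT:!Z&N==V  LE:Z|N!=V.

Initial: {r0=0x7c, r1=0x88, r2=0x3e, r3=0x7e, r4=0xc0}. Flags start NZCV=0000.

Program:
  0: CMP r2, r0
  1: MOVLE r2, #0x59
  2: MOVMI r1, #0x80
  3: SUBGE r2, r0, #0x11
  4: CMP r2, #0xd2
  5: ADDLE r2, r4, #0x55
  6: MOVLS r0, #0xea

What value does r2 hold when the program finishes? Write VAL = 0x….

VAL = 0x59

[0] flags=1000 → (cmp)
[1] flags=1000 LE?T → r2=0x59
[2] flags=1000 MI?T → r1=0x80
[3] flags=1000 GE?F → skip
[4] flags=1001 → (cmp)
[5] flags=1001 LE?F → skip
[6] flags=1001 LS?T → r0=0xea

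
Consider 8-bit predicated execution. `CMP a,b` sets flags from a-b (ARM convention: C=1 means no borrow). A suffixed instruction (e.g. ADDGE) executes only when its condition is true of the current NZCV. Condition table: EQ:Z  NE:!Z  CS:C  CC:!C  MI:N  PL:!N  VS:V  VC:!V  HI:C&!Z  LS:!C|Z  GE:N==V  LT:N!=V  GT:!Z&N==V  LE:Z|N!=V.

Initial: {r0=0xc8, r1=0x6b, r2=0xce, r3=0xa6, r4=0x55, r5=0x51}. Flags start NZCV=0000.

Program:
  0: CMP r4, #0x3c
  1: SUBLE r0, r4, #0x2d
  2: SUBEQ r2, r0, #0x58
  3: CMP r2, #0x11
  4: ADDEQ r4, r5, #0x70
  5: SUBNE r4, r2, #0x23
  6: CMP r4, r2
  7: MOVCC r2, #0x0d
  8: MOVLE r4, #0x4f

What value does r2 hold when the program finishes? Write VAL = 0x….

VAL = 0x0d

[0] flags=0010 → (cmp)
[1] flags=0010 LE?F → skip
[2] flags=0010 EQ?F → skip
[3] flags=1010 → (cmp)
[4] flags=1010 EQ?F → skip
[5] flags=1010 NE?T → r4=0xab
[6] flags=1000 → (cmp)
[7] flags=1000 CC?T → r2=0x0d
[8] flags=1000 LE?T → r4=0x4f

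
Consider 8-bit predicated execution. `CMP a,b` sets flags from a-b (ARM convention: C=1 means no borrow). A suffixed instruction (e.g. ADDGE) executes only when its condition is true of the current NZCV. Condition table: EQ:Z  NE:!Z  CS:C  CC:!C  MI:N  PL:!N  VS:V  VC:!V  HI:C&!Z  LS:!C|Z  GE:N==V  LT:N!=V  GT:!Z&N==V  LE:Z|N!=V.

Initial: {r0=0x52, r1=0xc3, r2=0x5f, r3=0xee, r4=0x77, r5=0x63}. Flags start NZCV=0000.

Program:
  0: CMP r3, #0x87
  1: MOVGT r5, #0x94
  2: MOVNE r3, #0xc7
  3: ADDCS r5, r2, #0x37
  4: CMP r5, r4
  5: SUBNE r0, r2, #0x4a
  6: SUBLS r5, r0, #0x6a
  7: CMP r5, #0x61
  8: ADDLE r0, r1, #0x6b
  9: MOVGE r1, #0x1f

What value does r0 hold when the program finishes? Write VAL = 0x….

VAL = 0x2e

0: ✓ CMP  NZCV=0010
1: ✓ MOVGT  r5←0x94
2: ✓ MOVNE  r3←0xc7
3: ✓ ADDCS  r5←0x96
4: ✓ CMP  NZCV=0011
5: ✓ SUBNE  r0←0x15
6: · SUBLS
7: ✓ CMP  NZCV=0011
8: ✓ ADDLE  r0←0x2e
9: · MOVGE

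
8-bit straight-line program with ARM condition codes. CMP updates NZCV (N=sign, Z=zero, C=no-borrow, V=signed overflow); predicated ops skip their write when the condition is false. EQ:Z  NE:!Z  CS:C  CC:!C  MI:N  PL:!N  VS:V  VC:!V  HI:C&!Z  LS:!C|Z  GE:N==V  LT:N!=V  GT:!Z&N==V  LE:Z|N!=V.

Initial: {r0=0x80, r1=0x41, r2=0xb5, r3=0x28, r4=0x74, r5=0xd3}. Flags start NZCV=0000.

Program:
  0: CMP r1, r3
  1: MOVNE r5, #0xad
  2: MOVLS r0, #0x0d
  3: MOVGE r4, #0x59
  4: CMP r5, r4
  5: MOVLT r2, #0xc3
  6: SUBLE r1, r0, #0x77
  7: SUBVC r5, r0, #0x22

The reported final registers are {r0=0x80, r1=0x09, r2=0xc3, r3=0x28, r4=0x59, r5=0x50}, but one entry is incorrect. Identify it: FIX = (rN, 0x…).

0: ✓ CMP  NZCV=0010
1: ✓ MOVNE  r5←0xad
2: · MOVLS
3: ✓ MOVGE  r4←0x59
4: ✓ CMP  NZCV=0011
5: ✓ MOVLT  r2←0xc3
6: ✓ SUBLE  r1←0x09
7: · SUBVC

FIX = (r5, 0xad)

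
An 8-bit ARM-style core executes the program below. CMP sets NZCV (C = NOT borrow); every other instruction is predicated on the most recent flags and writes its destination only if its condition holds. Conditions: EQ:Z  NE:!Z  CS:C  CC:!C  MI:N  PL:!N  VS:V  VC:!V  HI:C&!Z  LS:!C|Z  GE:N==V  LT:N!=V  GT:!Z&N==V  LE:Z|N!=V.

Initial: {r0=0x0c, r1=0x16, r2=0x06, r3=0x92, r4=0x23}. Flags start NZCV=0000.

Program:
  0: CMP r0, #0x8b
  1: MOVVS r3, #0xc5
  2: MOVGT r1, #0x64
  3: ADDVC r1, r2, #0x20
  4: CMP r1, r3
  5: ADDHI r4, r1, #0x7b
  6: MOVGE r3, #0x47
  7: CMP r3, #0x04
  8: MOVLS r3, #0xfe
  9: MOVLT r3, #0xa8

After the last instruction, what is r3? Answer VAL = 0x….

[0] flags=1001 → (cmp)
[1] flags=1001 VS?T → r3=0xc5
[2] flags=1001 GT?T → r1=0x64
[3] flags=1001 VC?F → skip
[4] flags=1001 → (cmp)
[5] flags=1001 HI?F → skip
[6] flags=1001 GE?T → r3=0x47
[7] flags=0010 → (cmp)
[8] flags=0010 LS?F → skip
[9] flags=0010 LT?F → skip

VAL = 0x47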